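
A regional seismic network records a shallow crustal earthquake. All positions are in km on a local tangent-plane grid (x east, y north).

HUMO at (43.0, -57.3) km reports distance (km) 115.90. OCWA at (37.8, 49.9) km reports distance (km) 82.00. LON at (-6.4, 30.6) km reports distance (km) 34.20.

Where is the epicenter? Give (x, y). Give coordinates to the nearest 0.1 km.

Circle about each station: (x − 43.0)² + (y + 57.3)² = 115.90²; (x − 37.8)² + (y − 49.9)² = 82.00²; (x + 6.4)² + (y − 30.6)² = 34.20².
Subtracting the HUMO equation from the OCWA and LON equations removes the quadratic terms:
-10.4 x + 214.4 y = 5495.37
-98.8 x + 175.8 y = 8108.20
Solving the 2×2 system: x ≈ -39.9, y ≈ 23.7 km.
Check against HUMO (with the unrounded x, y): √((x − 43.0)²+(y + 57.3)²) = 115.90 ≈ 115.90 km. ✓

-39.9 km east, 23.7 km north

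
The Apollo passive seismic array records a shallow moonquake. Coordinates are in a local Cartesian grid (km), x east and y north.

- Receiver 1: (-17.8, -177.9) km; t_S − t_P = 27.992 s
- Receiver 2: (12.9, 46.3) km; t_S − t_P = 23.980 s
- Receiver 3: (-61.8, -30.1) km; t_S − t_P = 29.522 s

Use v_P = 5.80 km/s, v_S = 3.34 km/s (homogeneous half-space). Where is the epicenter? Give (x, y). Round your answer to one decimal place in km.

168.7 km east, -60.4 km north

Distance from S−P lag: d = Δt · v_P v_S / (v_P − v_S) = Δt · (5.80·3.34)/(5.80−3.34) ≈ 7.8748·Δt.
So d_Receiver 1 = 220.43, d_Receiver 2 = 188.84, d_Receiver 3 = 232.48 km.
Circle about each station: (x + 17.8)² + (y + 177.9)² = 220.43²; (x − 12.9)² + (y − 46.3)² = 188.84²; (x + 61.8)² + (y + 30.1)² = 232.48².
Subtracting the Receiver 1 equation from the Receiver 2 and Receiver 3 equations removes the quadratic terms:
61.4 x + 448.4 y = -16726.31
-88.0 x + 295.6 y = -32697.57
Solving the 2×2 system: x ≈ 168.7, y ≈ -60.4 km.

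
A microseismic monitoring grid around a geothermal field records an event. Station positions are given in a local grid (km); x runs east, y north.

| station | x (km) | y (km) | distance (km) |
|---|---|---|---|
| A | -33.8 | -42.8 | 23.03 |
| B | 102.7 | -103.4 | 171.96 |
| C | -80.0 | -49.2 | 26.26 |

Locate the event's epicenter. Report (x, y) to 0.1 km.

x ≈ -56.3 km, y ≈ -37.9 km

Circle about each station: (x + 33.8)² + (y + 42.8)² = 23.03²; (x − 102.7)² + (y + 103.4)² = 171.96²; (x + 80.0)² + (y + 49.2)² = 26.26².
Subtracting the A equation from the B and C equations removes the quadratic terms:
273.0 x − 121.2 y = -10775.29
-92.4 x − 12.8 y = 5687.15
Solving the 2×2 system: x ≈ -56.3, y ≈ -37.9 km.
Check against A (with the unrounded x, y): √((x + 33.8)²+(y + 42.8)²) = 23.02 ≈ 23.03 km. ✓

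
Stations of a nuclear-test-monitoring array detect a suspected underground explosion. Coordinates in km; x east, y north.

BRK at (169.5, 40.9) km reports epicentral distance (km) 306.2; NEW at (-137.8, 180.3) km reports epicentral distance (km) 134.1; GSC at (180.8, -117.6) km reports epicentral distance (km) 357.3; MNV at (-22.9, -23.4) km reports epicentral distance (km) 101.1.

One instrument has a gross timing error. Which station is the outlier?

Solve using three stations at a time. Using BRK, NEW, GSC (subtract circle equations pairwise → linear system) gives (x, y) ≈ (-136.6, 46.4).
Distances from that point to each station vs reported:
  BRK: calculated 306.1 vs reported 306.2 → residual 0.1 km
  NEW: calculated 133.9 vs reported 134.1 → residual 0.2 km
  GSC: calculated 357.2 vs reported 357.3 → residual 0.1 km
  MNV: calculated 133.4 vs reported 101.1 → residual 32.3 km
BRK, NEW, GSC are mutually consistent (residuals ≈ 0); MNV is off by 32.3 km.

MNV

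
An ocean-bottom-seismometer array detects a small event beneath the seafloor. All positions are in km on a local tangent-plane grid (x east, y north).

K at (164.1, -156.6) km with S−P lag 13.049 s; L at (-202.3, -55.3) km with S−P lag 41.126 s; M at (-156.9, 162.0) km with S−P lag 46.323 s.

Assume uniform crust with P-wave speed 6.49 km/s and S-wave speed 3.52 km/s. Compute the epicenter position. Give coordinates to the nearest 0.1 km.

x ≈ 113.7 km, y ≈ -69.8 km

Distance from S−P lag: d = Δt · v_P v_S / (v_P − v_S) = Δt · (6.49·3.52)/(6.49−3.52) ≈ 7.6919·Δt.
So d_K = 100.37, d_L = 316.34, d_M = 356.31 km.
Circle about each station: (x − 164.1)² + (y + 156.6)² = 100.37²; (x + 202.3)² + (y + 55.3)² = 316.34²; (x + 156.9)² + (y − 162.0)² = 356.31².
Subtracting pairs of circle equations eliminates x²+y² and gives linear equations (the radical axes):
-732.8 x + 202.6 y = -97465.85
-642.0 x + 637.2 y = -117473.44
Solving the 2×2 system: x ≈ 113.7, y ≈ -69.8 km.
Check against K (with the unrounded x, y): √((x − 164.1)²+(y + 156.6)²) = 100.37 ≈ 100.37 km. ✓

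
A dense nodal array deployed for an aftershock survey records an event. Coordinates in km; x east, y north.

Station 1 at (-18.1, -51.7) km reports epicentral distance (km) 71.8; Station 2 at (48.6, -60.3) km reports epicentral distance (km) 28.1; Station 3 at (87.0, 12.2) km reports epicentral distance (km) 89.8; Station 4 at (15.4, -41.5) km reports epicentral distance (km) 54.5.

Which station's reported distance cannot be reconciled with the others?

Station 3

Solve using three stations at a time. Using Station 1, Station 2, Station 4 (subtract circle equations pairwise → linear system) gives (x, y) ≈ (43.9, -88.0).
Distances from that point to each station vs reported:
  Station 1: calculated 71.8 vs reported 71.8 → residual 0.0 km
  Station 2: calculated 28.1 vs reported 28.1 → residual 0.0 km
  Station 3: calculated 109.1 vs reported 89.8 → residual 19.3 km
  Station 4: calculated 54.5 vs reported 54.5 → residual 0.0 km
Station 1, Station 2, Station 4 are mutually consistent (residuals ≈ 0); Station 3 is off by 19.3 km.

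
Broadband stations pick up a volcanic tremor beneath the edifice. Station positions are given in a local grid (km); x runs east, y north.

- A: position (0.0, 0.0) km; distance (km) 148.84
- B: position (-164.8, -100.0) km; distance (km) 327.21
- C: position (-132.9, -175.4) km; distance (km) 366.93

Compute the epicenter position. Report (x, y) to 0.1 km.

Circle about each station: x² + y² = 148.84²; (x + 164.8)² + (y + 100.0)² = 327.21²; (x + 132.9)² + (y + 175.4)² = 366.93².
Subtracting pairs of circle equations eliminates x²+y² and gives linear equations (the radical axes):
-329.6 x − 200.0 y = -47754.00
-265.8 x − 350.8 y = -64056.71
Solving the 2×2 system: x ≈ 63.1, y ≈ 134.8 km.
Check against A (with the unrounded x, y): √(x²+y²) = 148.83 ≈ 148.84 km. ✓

63.1 km east, 134.8 km north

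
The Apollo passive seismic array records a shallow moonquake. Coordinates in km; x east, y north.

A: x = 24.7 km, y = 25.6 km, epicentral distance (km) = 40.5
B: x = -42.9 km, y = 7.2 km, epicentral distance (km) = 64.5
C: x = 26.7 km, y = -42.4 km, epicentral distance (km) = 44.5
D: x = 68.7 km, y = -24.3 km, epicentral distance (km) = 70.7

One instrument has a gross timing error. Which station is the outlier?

B

Solve using three stations at a time. Using A, C, D (subtract circle equations pairwise → linear system) gives (x, y) ≈ (0.3, -6.6).
Distances from that point to each station vs reported:
  A: calculated 40.5 vs reported 40.5 → residual 0.0 km
  B: calculated 45.3 vs reported 64.5 → residual 19.2 km
  C: calculated 44.5 vs reported 44.5 → residual 0.0 km
  D: calculated 70.7 vs reported 70.7 → residual 0.0 km
A, C, D are mutually consistent (residuals ≈ 0); B is off by 19.2 km.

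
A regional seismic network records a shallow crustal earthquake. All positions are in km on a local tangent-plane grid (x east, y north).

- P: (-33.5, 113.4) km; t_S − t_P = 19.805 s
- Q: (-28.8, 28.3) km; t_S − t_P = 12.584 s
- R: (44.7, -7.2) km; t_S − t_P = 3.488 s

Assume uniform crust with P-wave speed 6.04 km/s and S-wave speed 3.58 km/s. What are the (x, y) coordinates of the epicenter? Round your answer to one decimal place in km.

(65.2, -30.0)

Distance from S−P lag: d = Δt · v_P v_S / (v_P − v_S) = Δt · (6.04·3.58)/(6.04−3.58) ≈ 8.7899·Δt.
So d_P = 174.08, d_Q = 110.61, d_R = 30.66 km.
Circle about each station: (x + 33.5)² + (y − 113.4)² = 174.08²; (x + 28.8)² + (y − 28.3)² = 110.61²; (x − 44.7)² + (y + 7.2)² = 30.66².
Subtracting the P equation from the Q and R equations removes the quadratic terms:
9.4 x − 170.2 y = 5717.79
156.4 x − 241.2 y = 17431.93
Solving the 2×2 system: x ≈ 65.2, y ≈ -30.0 km.
Check against P (with the unrounded x, y): √((x + 33.5)²+(y − 113.4)²) = 174.08 ≈ 174.08 km. ✓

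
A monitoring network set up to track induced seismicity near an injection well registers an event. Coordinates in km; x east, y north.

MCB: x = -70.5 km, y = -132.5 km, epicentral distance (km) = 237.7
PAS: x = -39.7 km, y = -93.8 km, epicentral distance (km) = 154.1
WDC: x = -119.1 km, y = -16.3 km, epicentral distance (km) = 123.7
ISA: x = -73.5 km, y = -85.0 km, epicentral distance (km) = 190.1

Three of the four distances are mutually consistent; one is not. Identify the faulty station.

Solve using three stations at a time. Using MCB, WDC, ISA (subtract circle equations pairwise → linear system) gives (x, y) ≈ (-91.2, 104.4).
Distances from that point to each station vs reported:
  MCB: calculated 237.8 vs reported 237.7 → residual 0.1 km
  PAS: calculated 204.8 vs reported 154.1 → residual 50.7 km
  WDC: calculated 123.9 vs reported 123.7 → residual 0.2 km
  ISA: calculated 190.2 vs reported 190.1 → residual 0.1 km
MCB, WDC, ISA are mutually consistent (residuals ≈ 0); PAS is off by 50.7 km.

PAS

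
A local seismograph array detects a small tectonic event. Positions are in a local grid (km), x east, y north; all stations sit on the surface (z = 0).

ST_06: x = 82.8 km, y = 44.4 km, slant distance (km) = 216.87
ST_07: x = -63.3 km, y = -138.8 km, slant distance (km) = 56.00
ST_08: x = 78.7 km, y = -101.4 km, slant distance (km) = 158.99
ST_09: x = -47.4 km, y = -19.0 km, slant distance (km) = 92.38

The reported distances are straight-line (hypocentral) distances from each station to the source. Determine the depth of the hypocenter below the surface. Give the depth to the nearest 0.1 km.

Each station gives a sphere (x−x_i)² + (y−y_i)² + z² = d_i² (stations at z=0).
Subtracting the ST_06 sphere from ST_07 and ST_08: z² cancels, leaving linear equations in x and y:
-292.2 x − 366.4 y = 58341.73
-8.2 x − 291.6 y = 29403.23
Solving: x ≈ -75.901, y ≈ -98.700 km (keep extra digits for the depth step; rounded: -75.9, -98.7).
Then from the ST_06 sphere: z² = 216.87² − (x − 82.8)² − (y − 44.4)² with x = -75.901, y = -98.700, so z ≈ 37.000 ≈ 37.0 km.
Check against ST_09 (with the unrounded solution): distance 92.38 ≈ 92.38 km. ✓

depth ≈ 37.0 km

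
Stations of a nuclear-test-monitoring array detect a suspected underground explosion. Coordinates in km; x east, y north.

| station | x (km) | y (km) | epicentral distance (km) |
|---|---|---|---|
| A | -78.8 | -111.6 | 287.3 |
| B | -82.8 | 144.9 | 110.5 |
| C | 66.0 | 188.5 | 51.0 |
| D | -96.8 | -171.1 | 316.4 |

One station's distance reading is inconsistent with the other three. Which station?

D

Solve using three stations at a time. Using A, B, C (subtract circle equations pairwise → linear system) gives (x, y) ≈ (27.2, 155.4).
Distances from that point to each station vs reported:
  A: calculated 287.3 vs reported 287.3 → residual 0.0 km
  B: calculated 110.5 vs reported 110.5 → residual 0.0 km
  C: calculated 51.0 vs reported 51.0 → residual 0.0 km
  D: calculated 349.3 vs reported 316.4 → residual 32.9 km
A, B, C are mutually consistent (residuals ≈ 0); D is off by 32.9 km.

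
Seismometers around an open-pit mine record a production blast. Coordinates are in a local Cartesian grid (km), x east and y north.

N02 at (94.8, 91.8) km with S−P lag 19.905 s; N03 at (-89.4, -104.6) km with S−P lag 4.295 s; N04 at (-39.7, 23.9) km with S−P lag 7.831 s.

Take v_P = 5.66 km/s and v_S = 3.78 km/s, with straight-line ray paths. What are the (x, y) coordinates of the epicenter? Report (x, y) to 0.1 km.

-75.3 km east, -57.8 km north

Distance from S−P lag: d = Δt · v_P v_S / (v_P − v_S) = Δt · (5.66·3.78)/(5.66−3.78) ≈ 11.3802·Δt.
So d_N02 = 226.52, d_N03 = 48.88, d_N04 = 89.12 km.
Circle about each station: (x − 94.8)² + (y − 91.8)² = 226.52²; (x + 89.4)² + (y + 104.6)² = 48.88²; (x + 39.7)² + (y − 23.9)² = 89.12².
Subtracting the N02 equation from the N03 and N04 equations removes the quadratic terms:
-368.4 x − 392.8 y = 50441.30
-269.0 x − 135.8 y = 28101.96
Solving the 2×2 system: x ≈ -75.3, y ≈ -57.8 km.
Check against N02 (with the unrounded x, y): √((x − 94.8)²+(y − 91.8)²) = 226.52 ≈ 226.52 km. ✓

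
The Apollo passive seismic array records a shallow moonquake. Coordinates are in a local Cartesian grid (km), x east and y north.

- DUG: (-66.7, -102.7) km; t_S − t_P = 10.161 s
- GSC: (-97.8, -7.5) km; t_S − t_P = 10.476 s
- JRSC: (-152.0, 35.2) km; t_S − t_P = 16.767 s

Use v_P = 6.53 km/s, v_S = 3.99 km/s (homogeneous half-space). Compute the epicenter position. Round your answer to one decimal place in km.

Distance from S−P lag: d = Δt · v_P v_S / (v_P − v_S) = Δt · (6.53·3.99)/(6.53−3.99) ≈ 10.2578·Δt.
So d_DUG = 104.23, d_GSC = 107.46, d_JRSC = 171.99 km.
Circle about each station: (x + 66.7)² + (y + 102.7)² = 104.23²; (x + 97.8)² + (y + 7.5)² = 107.46²; (x + 152.0)² + (y − 35.2)² = 171.99².
Subtracting the DUG equation from the GSC and JRSC equations removes the quadratic terms:
-62.2 x + 190.4 y = -6058.85
-170.6 x + 275.8 y = -9369.81
Solving the 2×2 system: x ≈ 7.4, y ≈ -29.4 km.

x ≈ 7.4 km, y ≈ -29.4 km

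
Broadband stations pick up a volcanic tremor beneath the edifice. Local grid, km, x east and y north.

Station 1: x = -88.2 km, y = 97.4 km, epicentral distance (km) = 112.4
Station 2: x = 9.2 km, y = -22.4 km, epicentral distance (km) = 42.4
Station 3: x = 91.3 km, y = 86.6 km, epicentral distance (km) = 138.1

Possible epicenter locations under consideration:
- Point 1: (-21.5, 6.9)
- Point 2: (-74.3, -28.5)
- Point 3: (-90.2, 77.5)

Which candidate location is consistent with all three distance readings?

Point 1

For each candidate, compare |candidate − station| to the reported distance:
Point 1: residuals Station 1 0.0, Station 2 0.0, Station 3 0.0 → max 0.0 km
Point 2: residuals Station 1 14.3, Station 2 41.3, Station 3 63.6 → max 63.6 km
Point 3: residuals Station 1 92.4, Station 2 98.5, Station 3 43.6 → max 98.5 km
Only Point 1 has all residuals ≈ 0.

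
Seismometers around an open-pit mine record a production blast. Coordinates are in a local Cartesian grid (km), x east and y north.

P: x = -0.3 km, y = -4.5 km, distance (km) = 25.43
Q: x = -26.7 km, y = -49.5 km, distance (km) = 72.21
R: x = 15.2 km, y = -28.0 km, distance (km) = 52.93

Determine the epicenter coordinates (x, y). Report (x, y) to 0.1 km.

(-7.1, 20.0)

Circle about each station: (x + 0.3)² + (y + 4.5)² = 25.43²; (x + 26.7)² + (y + 49.5)² = 72.21²; (x − 15.2)² + (y + 28.0)² = 52.93².
Subtracting the P equation from the Q and R equations removes the quadratic terms:
-52.8 x − 90.0 y = -1424.80
31.0 x − 47.0 y = -1160.20
Solving the 2×2 system: x ≈ -7.1, y ≈ 20.0 km.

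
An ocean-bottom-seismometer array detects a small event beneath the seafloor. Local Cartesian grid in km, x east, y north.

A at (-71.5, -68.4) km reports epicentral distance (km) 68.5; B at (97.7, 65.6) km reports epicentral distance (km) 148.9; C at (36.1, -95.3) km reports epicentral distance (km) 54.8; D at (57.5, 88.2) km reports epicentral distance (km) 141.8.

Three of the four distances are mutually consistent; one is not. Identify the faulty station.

C

Solve using three stations at a time. Using A, B, D (subtract circle equations pairwise → linear system) gives (x, y) ≈ (-11.4, -35.7).
Distances from that point to each station vs reported:
  A: calculated 68.4 vs reported 68.5 → residual 0.1 km
  B: calculated 148.9 vs reported 148.9 → residual 0.0 km
  C: calculated 76.2 vs reported 54.8 → residual 21.4 km
  D: calculated 141.8 vs reported 141.8 → residual 0.0 km
A, B, D are mutually consistent (residuals ≈ 0); C is off by 21.4 km.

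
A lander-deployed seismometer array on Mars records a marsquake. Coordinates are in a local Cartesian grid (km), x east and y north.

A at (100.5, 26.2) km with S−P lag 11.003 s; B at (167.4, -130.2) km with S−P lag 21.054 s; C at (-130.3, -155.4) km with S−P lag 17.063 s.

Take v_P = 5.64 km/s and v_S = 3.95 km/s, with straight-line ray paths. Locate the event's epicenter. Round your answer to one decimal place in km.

Distance from S−P lag: d = Δt · v_P v_S / (v_P − v_S) = Δt · (5.64·3.95)/(5.64−3.95) ≈ 13.1822·Δt.
So d_A = 145.04, d_B = 277.54, d_C = 224.93 km.
Circle about each station: (x − 100.5)² + (y − 26.2)² = 145.04²; (x − 167.4)² + (y + 130.2)² = 277.54²; (x + 130.3)² + (y + 155.4)² = 224.93².
Subtracting pairs of circle equations eliminates x²+y² and gives linear equations (the radical axes):
133.8 x − 312.8 y = -21803.74
-461.6 x − 363.2 y = 783.66
Solving the 2×2 system: x ≈ -42.3, y ≈ 51.6 km.

-42.3 km east, 51.6 km north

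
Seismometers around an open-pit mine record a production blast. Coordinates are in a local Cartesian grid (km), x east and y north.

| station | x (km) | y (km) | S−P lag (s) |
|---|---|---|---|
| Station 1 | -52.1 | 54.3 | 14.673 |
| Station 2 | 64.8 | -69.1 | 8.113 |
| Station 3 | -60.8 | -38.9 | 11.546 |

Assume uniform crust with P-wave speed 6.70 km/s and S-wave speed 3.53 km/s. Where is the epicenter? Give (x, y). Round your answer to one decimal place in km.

x ≈ 24.1 km, y ≈ -24.3 km

Distance from S−P lag: d = Δt · v_P v_S / (v_P − v_S) = Δt · (6.70·3.53)/(6.70−3.53) ≈ 7.4609·Δt.
So d_Station 1 = 109.47, d_Station 2 = 60.53, d_Station 3 = 86.14 km.
Circle about each station: (x + 52.1)² + (y − 54.3)² = 109.47²; (x − 64.8)² + (y + 69.1)² = 60.53²; (x + 60.8)² + (y + 38.9)² = 86.14².
Subtracting the Station 1 equation from the Station 2 and Station 3 equations removes the quadratic terms:
233.8 x − 246.8 y = 11630.75
-17.4 x − 186.4 y = 4110.53
Solving the 2×2 system: x ≈ 24.1, y ≈ -24.3 km.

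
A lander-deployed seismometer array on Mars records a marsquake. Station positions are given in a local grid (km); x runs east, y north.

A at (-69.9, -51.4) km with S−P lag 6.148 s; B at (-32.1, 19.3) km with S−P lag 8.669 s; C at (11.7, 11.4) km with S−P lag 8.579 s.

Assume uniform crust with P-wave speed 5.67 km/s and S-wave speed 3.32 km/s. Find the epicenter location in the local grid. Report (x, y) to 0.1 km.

(-20.7, -49.2)

Distance from S−P lag: d = Δt · v_P v_S / (v_P − v_S) = Δt · (5.67·3.32)/(5.67−3.32) ≈ 8.0104·Δt.
So d_A = 49.25, d_B = 69.44, d_C = 68.72 km.
Circle about each station: (x + 69.9)² + (y + 51.4)² = 49.25²; (x + 32.1)² + (y − 19.3)² = 69.44²; (x − 11.7)² + (y − 11.4)² = 68.72².
Subtracting the A equation from the B and C equations removes the quadratic terms:
75.6 x + 141.4 y = -8521.42
163.2 x + 125.6 y = -9558.00
Solving the 2×2 system: x ≈ -20.7, y ≈ -49.2 km.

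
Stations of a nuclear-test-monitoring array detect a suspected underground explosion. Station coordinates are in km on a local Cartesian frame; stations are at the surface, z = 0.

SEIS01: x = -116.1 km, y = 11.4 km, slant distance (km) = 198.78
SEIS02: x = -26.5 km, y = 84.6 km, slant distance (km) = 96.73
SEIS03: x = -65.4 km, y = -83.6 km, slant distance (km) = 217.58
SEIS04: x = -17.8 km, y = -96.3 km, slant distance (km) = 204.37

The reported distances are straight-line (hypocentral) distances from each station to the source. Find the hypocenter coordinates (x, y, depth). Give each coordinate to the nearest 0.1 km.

(64.4, 87.9, 32.9)

Each station gives a sphere (x−x_i)² + (y−y_i)² + z² = d_i² (stations at z=0).
Subtracting the SEIS01 sphere from SEIS02 and SEIS03: z² cancels, leaving linear equations in x and y:
179.2 x + 146.4 y = 24407.04
101.4 x − 190.0 y = -10170.62
Solving: x ≈ 64.393, y ≈ 87.895 km (keep extra digits for the depth step; rounded: 64.4, 87.9).
Then from the SEIS01 sphere: z² = 198.78² − (x + 116.1)² − (y − 11.4)² with x = 64.393, y = 87.895, so z ≈ 32.928 ≈ 32.9 km.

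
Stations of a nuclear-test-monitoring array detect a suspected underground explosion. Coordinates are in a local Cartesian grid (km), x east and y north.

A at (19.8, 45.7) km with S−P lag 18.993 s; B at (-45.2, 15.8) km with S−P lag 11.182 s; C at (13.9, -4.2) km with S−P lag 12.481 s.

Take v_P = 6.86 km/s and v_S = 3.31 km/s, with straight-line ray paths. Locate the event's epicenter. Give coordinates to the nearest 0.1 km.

Distance from S−P lag: d = Δt · v_P v_S / (v_P − v_S) = Δt · (6.86·3.31)/(6.86−3.31) ≈ 6.3962·Δt.
So d_A = 121.48, d_B = 71.52, d_C = 79.83 km.
Circle about each station: (x − 19.8)² + (y − 45.7)² = 121.48²; (x + 45.2)² + (y − 15.8)² = 71.52²; (x − 13.9)² + (y + 4.2)² = 79.83².
Subtracting the A equation from the B and C equations removes the quadratic terms:
-130.0 x − 59.8 y = 9454.43
-11.8 x − 99.8 y = 6114.88
Solving the 2×2 system: x ≈ -47.1, y ≈ -55.7 km.

(-47.1, -55.7)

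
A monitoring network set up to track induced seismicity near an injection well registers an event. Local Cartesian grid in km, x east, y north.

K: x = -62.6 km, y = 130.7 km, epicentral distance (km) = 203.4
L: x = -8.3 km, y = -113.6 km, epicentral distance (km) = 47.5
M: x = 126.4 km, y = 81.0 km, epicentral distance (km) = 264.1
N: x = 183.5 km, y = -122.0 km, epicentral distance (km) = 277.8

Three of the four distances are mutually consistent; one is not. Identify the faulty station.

L

Solve using three stations at a time. Using K, M, N (subtract circle equations pairwise → linear system) gives (x, y) ≈ (-89.7, -71.0).
Distances from that point to each station vs reported:
  K: calculated 203.5 vs reported 203.4 → residual 0.1 km
  L: calculated 91.8 vs reported 47.5 → residual 44.3 km
  M: calculated 264.2 vs reported 264.1 → residual 0.1 km
  N: calculated 277.9 vs reported 277.8 → residual 0.1 km
K, M, N are mutually consistent (residuals ≈ 0); L is off by 44.3 km.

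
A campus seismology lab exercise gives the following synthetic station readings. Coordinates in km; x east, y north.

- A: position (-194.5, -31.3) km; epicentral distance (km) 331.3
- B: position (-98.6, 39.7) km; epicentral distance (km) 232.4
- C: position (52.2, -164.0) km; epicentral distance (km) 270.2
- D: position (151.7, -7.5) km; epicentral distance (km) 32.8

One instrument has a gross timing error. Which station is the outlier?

Solve using three stations at a time. Using A, B, D (subtract circle equations pairwise → linear system) gives (x, y) ≈ (132.9, 19.3).
Distances from that point to each station vs reported:
  A: calculated 331.3 vs reported 331.3 → residual 0.0 km
  B: calculated 232.4 vs reported 232.4 → residual 0.0 km
  C: calculated 200.3 vs reported 270.2 → residual 69.9 km
  D: calculated 32.8 vs reported 32.8 → residual 0.0 km
A, B, D are mutually consistent (residuals ≈ 0); C is off by 69.9 km.

C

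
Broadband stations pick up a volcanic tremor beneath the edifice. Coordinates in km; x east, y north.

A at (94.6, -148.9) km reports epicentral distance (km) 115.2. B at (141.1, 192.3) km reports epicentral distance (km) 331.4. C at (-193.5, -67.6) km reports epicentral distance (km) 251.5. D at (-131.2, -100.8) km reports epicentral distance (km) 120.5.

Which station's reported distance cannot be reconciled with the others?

Solve using three stations at a time. Using A, B, D (subtract circle equations pairwise → linear system) gives (x, y) ≈ (-10.7, -102.3).
Distances from that point to each station vs reported:
  A: calculated 115.2 vs reported 115.2 → residual 0.0 km
  B: calculated 331.4 vs reported 331.4 → residual 0.0 km
  C: calculated 186.0 vs reported 251.5 → residual 65.5 km
  D: calculated 120.5 vs reported 120.5 → residual 0.0 km
A, B, D are mutually consistent (residuals ≈ 0); C is off by 65.5 km.

C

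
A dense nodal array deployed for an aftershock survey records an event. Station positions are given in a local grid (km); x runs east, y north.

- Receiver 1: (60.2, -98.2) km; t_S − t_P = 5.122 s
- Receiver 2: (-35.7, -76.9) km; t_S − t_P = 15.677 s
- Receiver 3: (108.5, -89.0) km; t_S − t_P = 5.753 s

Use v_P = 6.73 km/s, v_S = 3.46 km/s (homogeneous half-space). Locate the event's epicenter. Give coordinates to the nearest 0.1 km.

(75.3, -65.0)

Distance from S−P lag: d = Δt · v_P v_S / (v_P − v_S) = Δt · (6.73·3.46)/(6.73−3.46) ≈ 7.1210·Δt.
So d_Receiver 1 = 36.47, d_Receiver 2 = 111.64, d_Receiver 3 = 40.97 km.
Circle about each station: (x − 60.2)² + (y + 98.2)² = 36.47²; (x + 35.7)² + (y + 76.9)² = 111.64²; (x − 108.5)² + (y + 89.0)² = 40.97².
Subtracting pairs of circle equations eliminates x²+y² and gives linear equations (the radical axes):
-191.8 x + 42.6 y = -17212.61
96.6 x + 18.4 y = 6077.49
Solving the 2×2 system: x ≈ 75.3, y ≈ -65.0 km.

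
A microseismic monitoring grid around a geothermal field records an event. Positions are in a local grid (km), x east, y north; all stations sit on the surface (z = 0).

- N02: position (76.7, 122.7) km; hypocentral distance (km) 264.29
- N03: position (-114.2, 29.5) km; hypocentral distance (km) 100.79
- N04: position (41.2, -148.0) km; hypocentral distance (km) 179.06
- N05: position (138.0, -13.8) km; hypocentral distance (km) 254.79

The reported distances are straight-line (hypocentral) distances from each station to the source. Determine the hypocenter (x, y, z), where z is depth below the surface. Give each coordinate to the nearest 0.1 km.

(-108.4, -60.5, 45.0)

Each station gives a sphere (x−x_i)² + (y−y_i)² + z² = d_i² (stations at z=0).
Subtracting the N02 sphere from N03 and N04: z² cancels, leaving linear equations in x and y:
-381.8 x − 186.4 y = 52664.29
-71.0 x − 541.4 y = 40449.98
Solving: x ≈ -108.401, y ≈ -60.498 km (keep extra digits for the depth step; rounded: -108.4, -60.5).
Then from the N02 sphere: z² = 264.29² − (x − 76.7)² − (y − 122.7)² with x = -108.401, y = -60.498, so z ≈ 45.004 ≈ 45.0 km.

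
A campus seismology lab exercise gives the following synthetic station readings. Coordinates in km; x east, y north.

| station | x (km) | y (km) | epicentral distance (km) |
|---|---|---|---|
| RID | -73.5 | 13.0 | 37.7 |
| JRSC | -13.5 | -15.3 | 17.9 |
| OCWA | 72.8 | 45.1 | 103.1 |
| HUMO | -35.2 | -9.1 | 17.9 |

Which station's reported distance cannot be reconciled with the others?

RID

Solve using three stations at a time. Using JRSC, OCWA, HUMO (subtract circle equations pairwise → linear system) gives (x, y) ≈ (-20.5, 1.2).
Distances from that point to each station vs reported:
  RID: calculated 54.3 vs reported 37.7 → residual 16.6 km
  JRSC: calculated 18.0 vs reported 17.9 → residual 0.1 km
  OCWA: calculated 103.1 vs reported 103.1 → residual 0.0 km
  HUMO: calculated 18.0 vs reported 17.9 → residual 0.1 km
JRSC, OCWA, HUMO are mutually consistent (residuals ≈ 0); RID is off by 16.6 km.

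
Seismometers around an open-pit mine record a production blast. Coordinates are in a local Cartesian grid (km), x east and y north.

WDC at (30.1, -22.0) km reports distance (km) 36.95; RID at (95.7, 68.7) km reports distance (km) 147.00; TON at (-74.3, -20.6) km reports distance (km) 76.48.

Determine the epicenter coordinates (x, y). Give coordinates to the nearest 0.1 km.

-0.9 km east, -42.1 km north

Circle about each station: (x − 30.1)² + (y + 22.0)² = 36.95²; (x − 95.7)² + (y − 68.7)² = 147.00²; (x + 74.3)² + (y + 20.6)² = 76.48².
Subtracting pairs of circle equations eliminates x²+y² and gives linear equations (the radical axes):
131.2 x + 181.4 y = -7755.53
-208.8 x + 2.8 y = 70.95
Solving the 2×2 system: x ≈ -0.9, y ≈ -42.1 km.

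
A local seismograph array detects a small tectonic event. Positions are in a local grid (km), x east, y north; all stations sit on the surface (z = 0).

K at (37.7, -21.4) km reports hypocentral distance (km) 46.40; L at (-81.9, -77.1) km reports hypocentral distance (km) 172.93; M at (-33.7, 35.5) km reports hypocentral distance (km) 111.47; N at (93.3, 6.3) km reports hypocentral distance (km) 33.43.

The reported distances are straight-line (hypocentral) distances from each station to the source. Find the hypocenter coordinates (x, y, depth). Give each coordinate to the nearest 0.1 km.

(70.0, 2.1, 23.6)

Each station gives a sphere (x−x_i)² + (y−y_i)² + z² = d_i² (stations at z=0).
Subtracting the K sphere from L and M: z² cancels, leaving linear equations in x and y:
-239.2 x − 111.4 y = -16979.05
-142.8 x + 113.8 y = -9755.91
Solving: x ≈ 70.000, y ≈ 2.110 km (keep extra digits for the depth step; rounded: 70.0, 2.1).
Then from the K sphere: z² = 46.40² − (x − 37.7)² − (y + 21.4)² with x = 70.000, y = 2.110, so z ≈ 23.600 ≈ 23.6 km.
Check against N (with the unrounded solution): distance 33.43 ≈ 33.43 km. ✓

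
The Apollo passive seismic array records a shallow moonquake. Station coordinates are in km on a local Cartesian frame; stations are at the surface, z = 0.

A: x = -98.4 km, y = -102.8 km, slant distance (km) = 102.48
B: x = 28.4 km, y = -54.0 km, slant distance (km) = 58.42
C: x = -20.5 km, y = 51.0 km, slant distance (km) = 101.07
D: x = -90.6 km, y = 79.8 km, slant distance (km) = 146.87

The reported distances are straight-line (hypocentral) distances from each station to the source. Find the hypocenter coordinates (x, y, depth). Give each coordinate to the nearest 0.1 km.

Each station gives a sphere (x−x_i)² + (y−y_i)² + z² = d_i² (stations at z=0).
Subtracting the A sphere from B and C: z² cancels, leaving linear equations in x and y:
253.6 x + 97.6 y = -9438.59
155.8 x + 307.6 y = -16942.14
Solving: x ≈ -19.900, y ≈ -44.999 km (keep extra digits for the depth step; rounded: -19.9, -45.0).
Then from the A sphere: z² = 102.48² − (x + 98.4)² − (y + 102.8)² with x = -19.900, y = -44.999, so z ≈ 31.606 ≈ 31.6 km.
Check against D (with the unrounded solution): distance 146.87 ≈ 146.87 km. ✓

x ≈ -19.9 km, y ≈ -45.0 km, depth ≈ 31.6 km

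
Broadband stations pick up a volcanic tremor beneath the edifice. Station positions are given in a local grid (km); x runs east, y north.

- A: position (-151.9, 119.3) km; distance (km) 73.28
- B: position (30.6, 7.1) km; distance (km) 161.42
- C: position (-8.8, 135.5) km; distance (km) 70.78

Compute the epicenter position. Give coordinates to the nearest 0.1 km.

(-78.9, 125.7)

Circle about each station: (x + 151.9)² + (y − 119.3)² = 73.28²; (x − 30.6)² + (y − 7.1)² = 161.42²; (x + 8.8)² + (y − 135.5)² = 70.78².
Subtracting the A equation from the B and C equations removes the quadratic terms:
365.0 x − 224.4 y = -57005.79
286.2 x + 32.4 y = -18508.26
Solving the 2×2 system: x ≈ -78.9, y ≈ 125.7 km.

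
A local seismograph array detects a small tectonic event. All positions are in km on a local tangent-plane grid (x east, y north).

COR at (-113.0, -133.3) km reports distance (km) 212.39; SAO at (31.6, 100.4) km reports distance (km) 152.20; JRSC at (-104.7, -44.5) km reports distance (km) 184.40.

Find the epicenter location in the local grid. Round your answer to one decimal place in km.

Circle about each station: (x + 113.0)² + (y + 133.3)² = 212.39²; (x − 31.6)² + (y − 100.4)² = 152.20²; (x + 104.7)² + (y + 44.5)² = 184.40².
Subtracting the COR equation from the SAO and JRSC equations removes the quadratic terms:
289.2 x + 467.4 y = 2485.50
16.6 x + 177.6 y = -6489.40
Solving the 2×2 system: x ≈ 79.7, y ≈ -44.0 km.

x ≈ 79.7 km, y ≈ -44.0 km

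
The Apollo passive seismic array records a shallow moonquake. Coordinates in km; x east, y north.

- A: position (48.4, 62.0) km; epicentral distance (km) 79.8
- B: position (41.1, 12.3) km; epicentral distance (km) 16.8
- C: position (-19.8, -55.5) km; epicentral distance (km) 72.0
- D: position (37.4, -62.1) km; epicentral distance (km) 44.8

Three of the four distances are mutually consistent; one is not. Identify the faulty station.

B

Solve using three stations at a time. Using A, C, D (subtract circle equations pairwise → linear system) gives (x, y) ≈ (41.3, -17.5).
Distances from that point to each station vs reported:
  A: calculated 79.8 vs reported 79.8 → residual 0.0 km
  B: calculated 29.8 vs reported 16.8 → residual 13.0 km
  C: calculated 72.0 vs reported 72.0 → residual 0.0 km
  D: calculated 44.8 vs reported 44.8 → residual 0.0 km
A, C, D are mutually consistent (residuals ≈ 0); B is off by 13.0 km.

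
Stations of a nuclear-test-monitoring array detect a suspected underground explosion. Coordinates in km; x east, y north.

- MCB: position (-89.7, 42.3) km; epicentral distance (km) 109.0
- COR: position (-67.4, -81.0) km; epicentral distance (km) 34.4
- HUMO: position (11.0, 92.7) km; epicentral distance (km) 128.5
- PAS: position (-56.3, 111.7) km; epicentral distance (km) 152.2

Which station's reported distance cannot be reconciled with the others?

Solve using three stations at a time. Using MCB, HUMO, PAS (subtract circle equations pairwise → linear system) gives (x, y) ≈ (-11.6, -33.8).
Distances from that point to each station vs reported:
  MCB: calculated 109.0 vs reported 109.0 → residual 0.0 km
  COR: calculated 73.0 vs reported 34.4 → residual 38.6 km
  HUMO: calculated 128.5 vs reported 128.5 → residual 0.0 km
  PAS: calculated 152.2 vs reported 152.2 → residual 0.0 km
MCB, HUMO, PAS are mutually consistent (residuals ≈ 0); COR is off by 38.6 km.

COR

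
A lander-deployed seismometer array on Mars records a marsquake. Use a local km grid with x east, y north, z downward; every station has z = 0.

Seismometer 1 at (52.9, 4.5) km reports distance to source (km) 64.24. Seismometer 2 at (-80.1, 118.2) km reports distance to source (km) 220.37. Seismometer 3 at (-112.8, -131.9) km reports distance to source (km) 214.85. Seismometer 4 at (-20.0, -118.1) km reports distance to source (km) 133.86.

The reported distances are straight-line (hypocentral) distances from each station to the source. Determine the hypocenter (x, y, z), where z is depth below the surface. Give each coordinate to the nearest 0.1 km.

Each station gives a sphere (x−x_i)² + (y−y_i)² + z² = d_i² (stations at z=0).
Subtracting the Seismometer 1 sphere from Seismometer 2 and Seismometer 3: z² cancels, leaving linear equations in x and y:
-266.0 x + 227.4 y = -26867.57
-331.4 x − 272.8 y = -14730.95
Solving: x ≈ 72.194, y ≈ -33.703 km (keep extra digits for the depth step; rounded: 72.2, -33.7).
Then from the Seismometer 1 sphere: z² = 64.24² − (x − 52.9)² − (y − 4.5)² with x = 72.194, y = -33.703, so z ≈ 47.907 ≈ 47.9 km.

(72.2, -33.7, 47.9)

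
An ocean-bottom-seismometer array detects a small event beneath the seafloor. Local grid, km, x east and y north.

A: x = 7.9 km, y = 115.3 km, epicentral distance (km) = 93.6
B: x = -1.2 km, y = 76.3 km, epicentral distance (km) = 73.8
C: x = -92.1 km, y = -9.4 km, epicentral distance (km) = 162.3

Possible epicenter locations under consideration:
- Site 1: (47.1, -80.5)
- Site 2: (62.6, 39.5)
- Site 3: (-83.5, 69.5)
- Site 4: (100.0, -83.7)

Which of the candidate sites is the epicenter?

Site 2

For each candidate, compare |candidate − station| to the reported distance:
Site 1: residuals A 106.1, B 90.3, C 6.0 → max 106.1 km
Site 2: residuals A 0.1, B 0.1, C 0.1 → max 0.1 km
Site 3: residuals A 8.6, B 8.8, C 82.9 → max 82.9 km
Site 4: residuals A 125.7, B 115.5, C 43.7 → max 125.7 km
Only Site 2 has all residuals ≈ 0.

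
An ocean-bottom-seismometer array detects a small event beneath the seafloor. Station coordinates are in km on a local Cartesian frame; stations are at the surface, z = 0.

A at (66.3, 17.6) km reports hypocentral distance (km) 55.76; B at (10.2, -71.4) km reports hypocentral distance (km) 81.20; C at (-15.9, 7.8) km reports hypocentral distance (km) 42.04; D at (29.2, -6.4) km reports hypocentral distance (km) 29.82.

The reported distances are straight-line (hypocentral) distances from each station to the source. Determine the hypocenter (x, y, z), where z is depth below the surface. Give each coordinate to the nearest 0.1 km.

Each station gives a sphere (x−x_i)² + (y−y_i)² + z² = d_i² (stations at z=0).
Subtracting the A sphere from B and C: z² cancels, leaving linear equations in x and y:
-112.2 x − 178.0 y = -2987.71
-164.4 x − 19.6 y = -3049.98
Solving: x ≈ 17.896, y ≈ 5.504 km (keep extra digits for the depth step; rounded: 17.9, 5.5).
Then from the A sphere: z² = 55.76² − (x − 66.3)² − (y − 17.6)² with x = 17.896, y = 5.504, so z ≈ 24.898 ≈ 24.9 km.
Check against D (with the unrounded solution): distance 29.82 ≈ 29.82 km. ✓

x ≈ 17.9 km, y ≈ 5.5 km, depth ≈ 24.9 km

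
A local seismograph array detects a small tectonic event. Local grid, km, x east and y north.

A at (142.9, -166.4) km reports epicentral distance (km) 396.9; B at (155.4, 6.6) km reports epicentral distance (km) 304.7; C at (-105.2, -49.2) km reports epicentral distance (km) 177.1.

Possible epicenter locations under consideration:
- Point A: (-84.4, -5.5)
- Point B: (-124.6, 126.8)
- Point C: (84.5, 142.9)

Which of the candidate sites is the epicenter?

For each candidate, compare |candidate − station| to the reported distance:
Point A: residuals A 118.4, B 64.6, C 128.7 → max 128.7 km
Point B: residuals A 0.0, B 0.0, C 0.0 → max 0.0 km
Point C: residuals A 82.1, B 151.1, C 92.9 → max 151.1 km
Only Point B has all residuals ≈ 0.

Point B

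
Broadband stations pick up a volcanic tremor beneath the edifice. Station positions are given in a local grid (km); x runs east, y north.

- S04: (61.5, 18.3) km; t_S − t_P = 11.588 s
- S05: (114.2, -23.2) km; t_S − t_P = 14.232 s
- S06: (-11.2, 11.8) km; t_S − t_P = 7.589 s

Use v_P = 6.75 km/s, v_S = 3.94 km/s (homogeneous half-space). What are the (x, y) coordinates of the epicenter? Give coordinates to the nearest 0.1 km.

Distance from S−P lag: d = Δt · v_P v_S / (v_P − v_S) = Δt · (6.75·3.94)/(6.75−3.94) ≈ 9.4644·Δt.
So d_S04 = 109.67, d_S05 = 134.70, d_S06 = 71.83 km.
Circle about each station: (x − 61.5)² + (y − 18.3)² = 109.67²; (x − 114.2)² + (y + 23.2)² = 134.70²; (x + 11.2)² + (y − 11.8)² = 71.83².
Subtracting pairs of circle equations eliminates x²+y² and gives linear equations (the radical axes):
105.4 x − 83.0 y = 3346.16
-145.4 x − 13.0 y = 3015.50
Solving the 2×2 system: x ≈ -15.4, y ≈ -59.9 km.

x ≈ -15.4 km, y ≈ -59.9 km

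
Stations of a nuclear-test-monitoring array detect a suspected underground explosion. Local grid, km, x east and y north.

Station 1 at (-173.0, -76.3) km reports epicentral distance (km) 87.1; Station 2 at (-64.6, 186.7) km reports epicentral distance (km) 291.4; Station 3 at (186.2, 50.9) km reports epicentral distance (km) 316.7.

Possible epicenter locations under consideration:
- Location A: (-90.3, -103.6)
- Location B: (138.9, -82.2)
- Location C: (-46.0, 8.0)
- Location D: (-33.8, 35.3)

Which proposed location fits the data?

Location A

For each candidate, compare |candidate − station| to the reported distance:
Location A: residuals Station 1 0.0, Station 2 0.0, Station 3 0.0 → max 0.0 km
Location B: residuals Station 1 224.9, Station 2 45.8, Station 3 175.4 → max 224.9 km
Location C: residuals Station 1 65.3, Station 2 111.7, Station 3 80.6 → max 111.7 km
Location D: residuals Station 1 91.3, Station 2 136.9, Station 3 96.1 → max 136.9 km
Only Location A has all residuals ≈ 0.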